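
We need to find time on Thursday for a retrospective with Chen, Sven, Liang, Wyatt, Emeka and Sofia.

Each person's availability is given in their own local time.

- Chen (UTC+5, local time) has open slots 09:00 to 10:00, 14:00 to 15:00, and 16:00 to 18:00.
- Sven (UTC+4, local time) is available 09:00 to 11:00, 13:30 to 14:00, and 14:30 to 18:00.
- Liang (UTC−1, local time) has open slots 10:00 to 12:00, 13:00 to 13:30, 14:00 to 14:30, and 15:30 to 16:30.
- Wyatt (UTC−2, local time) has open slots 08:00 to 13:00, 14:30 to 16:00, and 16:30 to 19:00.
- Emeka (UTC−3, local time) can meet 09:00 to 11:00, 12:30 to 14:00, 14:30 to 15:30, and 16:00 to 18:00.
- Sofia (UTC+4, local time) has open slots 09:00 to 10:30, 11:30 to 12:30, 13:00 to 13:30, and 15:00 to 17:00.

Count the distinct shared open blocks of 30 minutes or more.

1

Chen → UTC: 04:00–05:00, 09:00–10:00, 11:00–13:00.
Sven → UTC: 05:00–07:00, 09:30–10:00, 10:30–14:00.
Liang → UTC: 11:00–13:00, 14:00–14:30, 15:00–15:30, 16:30–17:30.
Wyatt → UTC: 10:00–15:00, 16:30–18:00, 18:30–21:00.
Emeka → UTC: 12:00–14:00, 15:30–17:00, 17:30–18:30, 19:00–21:00.
Sofia → UTC: 05:00–06:30, 07:30–08:30, 09:00–09:30, 11:00–13:00.
Chen ∩ Sven: 09:30–10:00, 11:00–13:00.
Chen ∩ Sven ∩ Liang: 11:00–13:00.
Chen ∩ Sven ∩ Liang ∩ Wyatt: 11:00–13:00.
Chen ∩ Sven ∩ Liang ∩ Wyatt ∩ Emeka: 12:00–13:00.
Chen ∩ Sven ∩ Liang ∩ Wyatt ∩ Emeka ∩ Sofia: 12:00–13:00.
Windows ≥ 30 min: 12:00–13:00.
That's 1 window.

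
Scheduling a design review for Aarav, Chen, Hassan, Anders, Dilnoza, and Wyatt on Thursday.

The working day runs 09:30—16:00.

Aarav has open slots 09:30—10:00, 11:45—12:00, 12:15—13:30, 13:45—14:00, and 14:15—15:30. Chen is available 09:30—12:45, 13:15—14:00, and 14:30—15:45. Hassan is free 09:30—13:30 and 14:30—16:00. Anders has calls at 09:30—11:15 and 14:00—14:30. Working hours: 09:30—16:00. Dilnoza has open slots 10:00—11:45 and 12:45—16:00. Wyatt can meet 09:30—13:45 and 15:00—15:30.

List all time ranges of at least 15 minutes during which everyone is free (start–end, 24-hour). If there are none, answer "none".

13:15–13:30, 15:00–15:30

Anders free within 09:30–16:00: 11:15–14:00, 14:30–16:00.
Aarav ∩ Chen: 09:30–10:00, 11:45–12:00, 12:15–12:45, 13:15–13:30, 13:45–14:00, 14:30–15:30.
Aarav ∩ Chen ∩ Hassan: 09:30–10:00, 11:45–12:00, 12:15–12:45, 13:15–13:30, 14:30–15:30.
Aarav ∩ Chen ∩ Hassan ∩ Anders: 11:45–12:00, 12:15–12:45, 13:15–13:30, 14:30–15:30.
Aarav ∩ Chen ∩ Hassan ∩ Anders ∩ Dilnoza: 13:15–13:30, 14:30–15:30.
Aarav ∩ Chen ∩ Hassan ∩ Anders ∩ Dilnoza ∩ Wyatt: 13:15–13:30, 15:00–15:30.
Windows ≥ 15 min: 13:15–13:30, 15:00–15:30.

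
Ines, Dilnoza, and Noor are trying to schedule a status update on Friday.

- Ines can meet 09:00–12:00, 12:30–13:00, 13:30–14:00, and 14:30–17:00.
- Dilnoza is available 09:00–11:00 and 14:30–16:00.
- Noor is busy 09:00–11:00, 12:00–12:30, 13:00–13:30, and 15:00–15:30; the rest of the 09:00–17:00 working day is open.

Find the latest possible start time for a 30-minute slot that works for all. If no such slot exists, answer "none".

15:30

Noor free within 09:00–17:00: 11:00–12:00, 12:30–13:00, 13:30–15:00, 15:30–17:00.
Ines ∩ Dilnoza: 09:00–11:00, 14:30–16:00.
Ines ∩ Dilnoza ∩ Noor: 14:30–15:00, 15:30–16:00.
Windows ≥ 30 min: 14:30–15:00, 15:30–16:00.
Latest start in the last window 15:30–16:00 is 16:00 − 30 min = 15:30.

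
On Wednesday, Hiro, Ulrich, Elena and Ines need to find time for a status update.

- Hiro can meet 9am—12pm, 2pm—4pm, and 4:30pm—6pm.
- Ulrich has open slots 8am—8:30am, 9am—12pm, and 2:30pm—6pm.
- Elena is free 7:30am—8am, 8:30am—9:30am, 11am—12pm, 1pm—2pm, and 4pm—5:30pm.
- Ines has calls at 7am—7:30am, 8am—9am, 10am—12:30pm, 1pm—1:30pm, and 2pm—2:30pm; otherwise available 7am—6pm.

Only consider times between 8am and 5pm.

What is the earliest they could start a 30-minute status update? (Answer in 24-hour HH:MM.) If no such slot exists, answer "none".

09:00

Ines free within 07:00–18:00: 07:30–08:00, 09:00–10:00, 12:30–13:00, 13:30–14:00, 14:30–18:00.
Hiro ∩ Ulrich: 09:00–12:00, 14:30–16:00, 16:30–18:00.
Hiro ∩ Ulrich ∩ Elena: 09:00–09:30, 11:00–12:00, 16:30–17:30.
Hiro ∩ Ulrich ∩ Elena ∩ Ines: 09:00–09:30, 16:30–17:30.
Restricted to 08:00–17:00: 09:00–09:30, 16:30–17:00.
Windows ≥ 30 min: 09:00–09:30, 16:30–17:00.
Earliest such window starts at 09:00.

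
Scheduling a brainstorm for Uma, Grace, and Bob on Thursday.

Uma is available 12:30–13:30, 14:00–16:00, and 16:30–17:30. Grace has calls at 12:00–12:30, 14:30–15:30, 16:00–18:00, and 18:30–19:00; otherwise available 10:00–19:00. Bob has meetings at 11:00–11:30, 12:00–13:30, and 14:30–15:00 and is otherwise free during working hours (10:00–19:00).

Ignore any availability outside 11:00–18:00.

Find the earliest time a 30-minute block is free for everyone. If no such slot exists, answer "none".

Grace free within 10:00–19:00: 10:00–12:00, 12:30–14:30, 15:30–16:00, 18:00–18:30.
Bob free within 10:00–19:00: 10:00–11:00, 11:30–12:00, 13:30–14:30, 15:00–19:00.
Uma ∩ Grace: 12:30–13:30, 14:00–14:30, 15:30–16:00.
Uma ∩ Grace ∩ Bob: 14:00–14:30, 15:30–16:00.
Restricted to 11:00–18:00: 14:00–14:30, 15:30–16:00.
Windows ≥ 30 min: 14:00–14:30, 15:30–16:00.
Earliest such window starts at 14:00.

14:00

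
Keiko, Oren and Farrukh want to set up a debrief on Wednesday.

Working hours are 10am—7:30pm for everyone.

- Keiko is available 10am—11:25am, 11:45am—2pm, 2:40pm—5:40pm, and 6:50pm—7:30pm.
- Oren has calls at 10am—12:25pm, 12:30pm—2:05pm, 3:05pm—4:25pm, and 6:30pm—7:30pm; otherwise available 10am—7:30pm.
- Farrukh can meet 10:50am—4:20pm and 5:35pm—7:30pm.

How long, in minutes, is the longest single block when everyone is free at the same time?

Oren free within 10:00–19:30: 12:25–12:30, 14:05–15:05, 16:25–18:30.
Keiko ∩ Oren: 12:25–12:30, 14:40–15:05, 16:25–17:40.
Keiko ∩ Oren ∩ Farrukh: 12:25–12:30, 14:40–15:05, 17:35–17:40.
Common window lengths: 5, 25, 5 min; longest is 25.

25 minutes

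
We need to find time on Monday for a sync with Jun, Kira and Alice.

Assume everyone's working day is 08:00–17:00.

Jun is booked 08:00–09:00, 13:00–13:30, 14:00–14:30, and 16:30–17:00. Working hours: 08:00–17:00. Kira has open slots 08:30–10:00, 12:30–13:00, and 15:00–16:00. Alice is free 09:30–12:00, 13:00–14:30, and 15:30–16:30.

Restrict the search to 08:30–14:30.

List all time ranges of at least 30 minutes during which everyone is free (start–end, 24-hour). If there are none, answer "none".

09:30–10:00

Jun free within 08:00–17:00: 09:00–13:00, 13:30–14:00, 14:30–16:30.
Jun ∩ Kira: 09:00–10:00, 12:30–13:00, 15:00–16:00.
Jun ∩ Kira ∩ Alice: 09:30–10:00, 15:30–16:00.
Restricted to 08:30–14:30: 09:30–10:00.
Windows ≥ 30 min: 09:30–10:00.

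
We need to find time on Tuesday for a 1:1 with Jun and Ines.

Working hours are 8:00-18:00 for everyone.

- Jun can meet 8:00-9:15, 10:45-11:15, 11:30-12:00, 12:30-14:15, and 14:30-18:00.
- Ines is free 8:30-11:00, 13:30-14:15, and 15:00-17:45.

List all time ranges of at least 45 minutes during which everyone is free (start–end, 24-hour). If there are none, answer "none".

Jun ∩ Ines: 08:30–09:15, 10:45–11:00, 13:30–14:15, 15:00–17:45.
Windows ≥ 45 min: 08:30–09:15, 13:30–14:15, 15:00–17:45.

08:30–09:15, 13:30–14:15, 15:00–17:45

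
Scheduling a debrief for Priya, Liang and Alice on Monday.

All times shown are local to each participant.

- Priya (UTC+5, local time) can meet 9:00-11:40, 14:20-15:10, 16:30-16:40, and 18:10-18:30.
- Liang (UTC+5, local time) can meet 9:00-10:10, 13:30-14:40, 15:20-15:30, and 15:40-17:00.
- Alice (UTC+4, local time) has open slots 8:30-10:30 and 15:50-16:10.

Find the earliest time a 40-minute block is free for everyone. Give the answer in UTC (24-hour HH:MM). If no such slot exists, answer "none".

04:30

Priya → UTC: 04:00–06:40, 09:20–10:10, 11:30–11:40, 13:10–13:30.
Liang → UTC: 04:00–05:10, 08:30–09:40, 10:20–10:30, 10:40–12:00.
Alice → UTC: 04:30–06:30, 11:50–12:10.
Priya ∩ Liang: 04:00–05:10, 09:20–09:40, 11:30–11:40.
Priya ∩ Liang ∩ Alice: 04:30–05:10.
Windows ≥ 40 min: 04:30–05:10.
Earliest such window starts at 04:30.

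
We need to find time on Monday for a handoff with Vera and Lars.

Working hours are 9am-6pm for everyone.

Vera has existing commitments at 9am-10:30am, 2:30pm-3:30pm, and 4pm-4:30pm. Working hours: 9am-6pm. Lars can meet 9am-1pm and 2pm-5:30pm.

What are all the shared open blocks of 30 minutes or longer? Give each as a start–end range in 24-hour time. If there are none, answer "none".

Vera free within 09:00–18:00: 10:30–14:30, 15:30–16:00, 16:30–18:00.
Vera ∩ Lars: 10:30–13:00, 14:00–14:30, 15:30–16:00, 16:30–17:30.
Windows ≥ 30 min: 10:30–13:00, 14:00–14:30, 15:30–16:00, 16:30–17:30.

10:30–13:00, 14:00–14:30, 15:30–16:00, 16:30–17:30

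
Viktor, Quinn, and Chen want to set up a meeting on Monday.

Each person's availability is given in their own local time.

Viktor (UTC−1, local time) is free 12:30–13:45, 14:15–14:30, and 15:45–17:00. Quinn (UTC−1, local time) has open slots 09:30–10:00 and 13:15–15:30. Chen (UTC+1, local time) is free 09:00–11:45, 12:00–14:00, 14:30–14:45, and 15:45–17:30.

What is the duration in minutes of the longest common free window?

15 minutes

Viktor → UTC: 13:30–14:45, 15:15–15:30, 16:45–18:00.
Quinn → UTC: 10:30–11:00, 14:15–16:30.
Chen → UTC: 08:00–10:45, 11:00–13:00, 13:30–13:45, 14:45–16:30.
Viktor ∩ Quinn: 14:15–14:45, 15:15–15:30.
Viktor ∩ Quinn ∩ Chen: 15:15–15:30.
Single common window of 15 minutes.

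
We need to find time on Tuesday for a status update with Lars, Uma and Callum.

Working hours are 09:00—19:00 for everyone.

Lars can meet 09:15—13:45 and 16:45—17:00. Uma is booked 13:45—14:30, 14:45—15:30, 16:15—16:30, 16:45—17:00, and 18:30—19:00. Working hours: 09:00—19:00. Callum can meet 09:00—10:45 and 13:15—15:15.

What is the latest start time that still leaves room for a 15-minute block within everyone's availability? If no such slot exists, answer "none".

13:30

Uma free within 09:00–19:00: 09:00–13:45, 14:30–14:45, 15:30–16:15, 16:30–16:45, 17:00–18:30.
Lars ∩ Uma: 09:15–13:45.
Lars ∩ Uma ∩ Callum: 09:15–10:45, 13:15–13:45.
Windows ≥ 15 min: 09:15–10:45, 13:15–13:45.
Latest start in the last window 13:15–13:45 is 13:45 − 15 min = 13:30.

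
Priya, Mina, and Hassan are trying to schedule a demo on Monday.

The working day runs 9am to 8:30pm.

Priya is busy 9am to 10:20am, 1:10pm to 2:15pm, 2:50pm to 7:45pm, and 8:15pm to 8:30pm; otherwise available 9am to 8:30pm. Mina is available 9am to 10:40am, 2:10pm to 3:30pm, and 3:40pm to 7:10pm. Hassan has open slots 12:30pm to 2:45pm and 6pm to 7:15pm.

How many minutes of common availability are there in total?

30 minutes

Priya free within 09:00–20:30: 10:20–13:10, 14:15–14:50, 19:45–20:15.
Priya ∩ Mina: 10:20–10:40, 14:15–14:50.
Priya ∩ Mina ∩ Hassan: 14:15–14:45.
Total common minutes: 30.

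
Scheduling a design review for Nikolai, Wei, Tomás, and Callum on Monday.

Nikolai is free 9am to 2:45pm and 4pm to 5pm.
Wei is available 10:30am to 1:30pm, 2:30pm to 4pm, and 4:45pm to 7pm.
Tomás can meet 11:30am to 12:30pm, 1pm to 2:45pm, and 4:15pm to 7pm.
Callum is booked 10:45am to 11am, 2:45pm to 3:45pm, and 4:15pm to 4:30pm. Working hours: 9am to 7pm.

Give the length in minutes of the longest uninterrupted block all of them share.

Callum free within 09:00–19:00: 09:00–10:45, 11:00–14:45, 15:45–16:15, 16:30–19:00.
Nikolai ∩ Wei: 10:30–13:30, 14:30–14:45, 16:45–17:00.
Nikolai ∩ Wei ∩ Tomás: 11:30–12:30, 13:00–13:30, 14:30–14:45, 16:45–17:00.
Nikolai ∩ Wei ∩ Tomás ∩ Callum: 11:30–12:30, 13:00–13:30, 14:30–14:45, 16:45–17:00.
Common window lengths: 60, 30, 15, 15 min; longest is 60.

60 minutes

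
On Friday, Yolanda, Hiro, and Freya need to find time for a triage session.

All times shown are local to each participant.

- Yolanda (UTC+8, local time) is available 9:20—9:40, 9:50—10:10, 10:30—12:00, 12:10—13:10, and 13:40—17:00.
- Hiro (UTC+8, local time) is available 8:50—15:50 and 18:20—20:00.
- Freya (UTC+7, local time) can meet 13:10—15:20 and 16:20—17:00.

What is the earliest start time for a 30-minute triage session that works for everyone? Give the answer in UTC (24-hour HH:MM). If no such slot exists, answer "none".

Yolanda → UTC: 01:20–01:40, 01:50–02:10, 02:30–04:00, 04:10–05:10, 05:40–09:00.
Hiro → UTC: 00:50–07:50, 10:20–12:00.
Freya → UTC: 06:10–08:20, 09:20–10:00.
Yolanda ∩ Hiro: 01:20–01:40, 01:50–02:10, 02:30–04:00, 04:10–05:10, 05:40–07:50.
Yolanda ∩ Hiro ∩ Freya: 06:10–07:50.
Windows ≥ 30 min: 06:10–07:50.
Earliest such window starts at 06:10.

06:10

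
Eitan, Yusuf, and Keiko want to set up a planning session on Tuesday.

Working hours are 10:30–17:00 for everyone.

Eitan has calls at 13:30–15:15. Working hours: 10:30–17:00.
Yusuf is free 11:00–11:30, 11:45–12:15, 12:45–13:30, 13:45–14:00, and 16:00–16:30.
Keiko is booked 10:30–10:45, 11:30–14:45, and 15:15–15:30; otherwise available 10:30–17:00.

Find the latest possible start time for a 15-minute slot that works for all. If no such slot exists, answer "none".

16:15

Eitan free within 10:30–17:00: 10:30–13:30, 15:15–17:00.
Keiko free within 10:30–17:00: 10:45–11:30, 14:45–15:15, 15:30–17:00.
Eitan ∩ Yusuf: 11:00–11:30, 11:45–12:15, 12:45–13:30, 16:00–16:30.
Eitan ∩ Yusuf ∩ Keiko: 11:00–11:30, 16:00–16:30.
Windows ≥ 15 min: 11:00–11:30, 16:00–16:30.
Latest start in the last window 16:00–16:30 is 16:30 − 15 min = 16:15.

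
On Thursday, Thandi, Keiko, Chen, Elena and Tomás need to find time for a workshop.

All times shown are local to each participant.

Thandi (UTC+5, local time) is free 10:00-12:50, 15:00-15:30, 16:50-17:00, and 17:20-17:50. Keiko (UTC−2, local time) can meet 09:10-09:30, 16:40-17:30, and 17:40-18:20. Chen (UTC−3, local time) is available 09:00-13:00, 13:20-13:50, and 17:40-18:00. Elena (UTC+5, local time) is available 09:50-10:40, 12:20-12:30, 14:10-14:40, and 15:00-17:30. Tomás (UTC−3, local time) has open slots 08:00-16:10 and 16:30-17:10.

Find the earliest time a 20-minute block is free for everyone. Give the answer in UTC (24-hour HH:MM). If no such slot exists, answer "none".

Thandi → UTC: 05:00–07:50, 10:00–10:30, 11:50–12:00, 12:20–12:50.
Keiko → UTC: 11:10–11:30, 18:40–19:30, 19:40–20:20.
Chen → UTC: 12:00–16:00, 16:20–16:50, 20:40–21:00.
Elena → UTC: 04:50–05:40, 07:20–07:30, 09:10–09:40, 10:00–12:30.
Tomás → UTC: 11:00–19:10, 19:30–20:10.
Thandi ∩ Keiko: (none).
Thandi ∩ Keiko ∩ Chen: (none).
Thandi ∩ Keiko ∩ Chen ∩ Elena: (none).
Thandi ∩ Keiko ∩ Chen ∩ Elena ∩ Tomás: (none).
Windows ≥ 20 min: (none).

none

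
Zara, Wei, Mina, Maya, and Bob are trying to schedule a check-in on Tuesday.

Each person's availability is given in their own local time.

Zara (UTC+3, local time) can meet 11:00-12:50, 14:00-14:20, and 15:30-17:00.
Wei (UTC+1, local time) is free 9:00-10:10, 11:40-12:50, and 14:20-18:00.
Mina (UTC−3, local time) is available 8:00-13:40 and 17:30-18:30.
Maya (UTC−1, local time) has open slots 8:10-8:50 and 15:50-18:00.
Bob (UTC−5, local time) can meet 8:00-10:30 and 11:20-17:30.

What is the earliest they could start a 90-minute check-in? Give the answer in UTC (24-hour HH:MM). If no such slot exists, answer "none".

none

Zara → UTC: 08:00–09:50, 11:00–11:20, 12:30–14:00.
Wei → UTC: 08:00–09:10, 10:40–11:50, 13:20–17:00.
Mina → UTC: 11:00–16:40, 20:30–21:30.
Maya → UTC: 09:10–09:50, 16:50–19:00.
Bob → UTC: 13:00–15:30, 16:20–22:30.
Zara ∩ Wei: 08:00–09:10, 11:00–11:20, 13:20–14:00.
Zara ∩ Wei ∩ Mina: 11:00–11:20, 13:20–14:00.
Zara ∩ Wei ∩ Mina ∩ Maya: (none).
Zara ∩ Wei ∩ Mina ∩ Maya ∩ Bob: (none).
Windows ≥ 90 min: (none).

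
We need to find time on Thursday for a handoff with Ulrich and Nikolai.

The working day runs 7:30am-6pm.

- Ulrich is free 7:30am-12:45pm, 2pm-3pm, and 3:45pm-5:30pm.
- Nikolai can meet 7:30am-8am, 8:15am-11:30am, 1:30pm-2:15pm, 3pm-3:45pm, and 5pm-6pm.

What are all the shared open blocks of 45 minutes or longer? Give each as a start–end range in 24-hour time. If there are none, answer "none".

08:15–11:30

Ulrich ∩ Nikolai: 07:30–08:00, 08:15–11:30, 14:00–14:15, 17:00–17:30.
Windows ≥ 45 min: 08:15–11:30.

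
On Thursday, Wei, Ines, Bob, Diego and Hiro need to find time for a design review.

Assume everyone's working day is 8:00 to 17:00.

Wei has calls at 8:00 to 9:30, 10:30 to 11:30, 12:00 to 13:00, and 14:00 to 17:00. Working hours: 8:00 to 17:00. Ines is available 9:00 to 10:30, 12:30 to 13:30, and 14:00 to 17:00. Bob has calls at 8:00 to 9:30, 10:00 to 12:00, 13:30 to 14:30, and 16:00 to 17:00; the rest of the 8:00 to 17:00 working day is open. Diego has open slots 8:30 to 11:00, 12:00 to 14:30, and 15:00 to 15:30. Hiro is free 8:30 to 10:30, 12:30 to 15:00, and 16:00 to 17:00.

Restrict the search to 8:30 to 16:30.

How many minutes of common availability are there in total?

Wei free within 08:00–17:00: 09:30–10:30, 11:30–12:00, 13:00–14:00.
Bob free within 08:00–17:00: 09:30–10:00, 12:00–13:30, 14:30–16:00.
Wei ∩ Ines: 09:30–10:30, 13:00–13:30.
Wei ∩ Ines ∩ Bob: 09:30–10:00, 13:00–13:30.
Wei ∩ Ines ∩ Bob ∩ Diego: 09:30–10:00, 13:00–13:30.
Wei ∩ Ines ∩ Bob ∩ Diego ∩ Hiro: 09:30–10:00, 13:00–13:30.
Restricted to 08:30–16:30: 09:30–10:00, 13:00–13:30.
Total common minutes: 30 + 30 = 60.

60 minutes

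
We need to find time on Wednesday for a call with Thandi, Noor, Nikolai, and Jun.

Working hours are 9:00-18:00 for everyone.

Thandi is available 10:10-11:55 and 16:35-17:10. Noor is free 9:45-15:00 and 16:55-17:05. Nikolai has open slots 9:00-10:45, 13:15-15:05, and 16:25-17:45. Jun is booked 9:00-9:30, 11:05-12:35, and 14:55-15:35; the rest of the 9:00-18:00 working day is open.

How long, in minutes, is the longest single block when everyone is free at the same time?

Jun free within 09:00–18:00: 09:30–11:05, 12:35–14:55, 15:35–18:00.
Thandi ∩ Noor: 10:10–11:55, 16:55–17:05.
Thandi ∩ Noor ∩ Nikolai: 10:10–10:45, 16:55–17:05.
Thandi ∩ Noor ∩ Nikolai ∩ Jun: 10:10–10:45, 16:55–17:05.
Common window lengths: 35, 10 min; longest is 35.

35 minutes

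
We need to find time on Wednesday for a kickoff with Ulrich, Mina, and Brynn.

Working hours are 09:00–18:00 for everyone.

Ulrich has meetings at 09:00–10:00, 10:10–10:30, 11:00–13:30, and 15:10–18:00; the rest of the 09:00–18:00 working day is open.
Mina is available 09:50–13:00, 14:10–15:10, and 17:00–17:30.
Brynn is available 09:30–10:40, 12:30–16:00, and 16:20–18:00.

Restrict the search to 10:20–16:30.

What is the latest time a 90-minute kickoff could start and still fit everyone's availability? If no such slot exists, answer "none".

none

Ulrich free within 09:00–18:00: 10:00–10:10, 10:30–11:00, 13:30–15:10.
Ulrich ∩ Mina: 10:00–10:10, 10:30–11:00, 14:10–15:10.
Ulrich ∩ Mina ∩ Brynn: 10:00–10:10, 10:30–10:40, 14:10–15:10.
Restricted to 10:20–16:30: 10:30–10:40, 14:10–15:10.
Windows ≥ 90 min: (none).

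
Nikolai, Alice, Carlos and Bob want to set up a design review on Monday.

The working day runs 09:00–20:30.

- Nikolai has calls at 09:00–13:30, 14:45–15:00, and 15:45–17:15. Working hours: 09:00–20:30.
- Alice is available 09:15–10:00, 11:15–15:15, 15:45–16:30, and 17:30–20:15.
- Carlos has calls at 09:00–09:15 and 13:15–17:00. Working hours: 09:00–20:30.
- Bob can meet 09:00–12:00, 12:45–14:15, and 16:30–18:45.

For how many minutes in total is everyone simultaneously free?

Nikolai free within 09:00–20:30: 13:30–14:45, 15:00–15:45, 17:15–20:30.
Carlos free within 09:00–20:30: 09:15–13:15, 17:00–20:30.
Nikolai ∩ Alice: 13:30–14:45, 15:00–15:15, 17:30–20:15.
Nikolai ∩ Alice ∩ Carlos: 17:30–20:15.
Nikolai ∩ Alice ∩ Carlos ∩ Bob: 17:30–18:45.
Total common minutes: 75.

75 minutes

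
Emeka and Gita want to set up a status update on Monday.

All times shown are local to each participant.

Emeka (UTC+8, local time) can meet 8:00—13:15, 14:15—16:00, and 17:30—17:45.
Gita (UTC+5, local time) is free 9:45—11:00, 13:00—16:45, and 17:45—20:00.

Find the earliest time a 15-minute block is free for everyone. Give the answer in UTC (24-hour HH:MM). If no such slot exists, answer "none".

Emeka → UTC: 00:00–05:15, 06:15–08:00, 09:30–09:45.
Gita → UTC: 04:45–06:00, 08:00–11:45, 12:45–15:00.
Emeka ∩ Gita: 04:45–05:15, 09:30–09:45.
Windows ≥ 15 min: 04:45–05:15, 09:30–09:45.
Earliest such window starts at 04:45.

04:45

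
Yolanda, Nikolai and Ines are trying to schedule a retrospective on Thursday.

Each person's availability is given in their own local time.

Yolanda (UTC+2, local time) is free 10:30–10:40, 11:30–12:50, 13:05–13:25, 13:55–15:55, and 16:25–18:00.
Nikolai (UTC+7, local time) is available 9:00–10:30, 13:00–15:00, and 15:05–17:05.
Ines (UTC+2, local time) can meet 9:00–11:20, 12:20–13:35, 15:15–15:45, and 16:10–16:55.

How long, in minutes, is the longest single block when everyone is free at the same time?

10 minutes

Yolanda → UTC: 08:30–08:40, 09:30–10:50, 11:05–11:25, 11:55–13:55, 14:25–16:00.
Nikolai → UTC: 02:00–03:30, 06:00–08:00, 08:05–10:05.
Ines → UTC: 07:00–09:20, 10:20–11:35, 13:15–13:45, 14:10–14:55.
Yolanda ∩ Nikolai: 08:30–08:40, 09:30–10:05.
Yolanda ∩ Nikolai ∩ Ines: 08:30–08:40.
Single common window of 10 minutes.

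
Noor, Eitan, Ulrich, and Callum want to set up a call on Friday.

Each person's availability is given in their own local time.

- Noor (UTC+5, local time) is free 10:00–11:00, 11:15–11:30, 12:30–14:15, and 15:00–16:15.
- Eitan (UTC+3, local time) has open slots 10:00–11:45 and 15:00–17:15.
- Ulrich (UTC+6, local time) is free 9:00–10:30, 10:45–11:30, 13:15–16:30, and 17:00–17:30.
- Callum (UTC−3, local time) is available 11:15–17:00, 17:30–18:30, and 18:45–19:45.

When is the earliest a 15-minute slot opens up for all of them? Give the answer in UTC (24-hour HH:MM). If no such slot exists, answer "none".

none

Noor → UTC: 05:00–06:00, 06:15–06:30, 07:30–09:15, 10:00–11:15.
Eitan → UTC: 07:00–08:45, 12:00–14:15.
Ulrich → UTC: 03:00–04:30, 04:45–05:30, 07:15–10:30, 11:00–11:30.
Callum → UTC: 14:15–20:00, 20:30–21:30, 21:45–22:45.
Noor ∩ Eitan: 07:30–08:45.
Noor ∩ Eitan ∩ Ulrich: 07:30–08:45.
Noor ∩ Eitan ∩ Ulrich ∩ Callum: (none).
Windows ≥ 15 min: (none).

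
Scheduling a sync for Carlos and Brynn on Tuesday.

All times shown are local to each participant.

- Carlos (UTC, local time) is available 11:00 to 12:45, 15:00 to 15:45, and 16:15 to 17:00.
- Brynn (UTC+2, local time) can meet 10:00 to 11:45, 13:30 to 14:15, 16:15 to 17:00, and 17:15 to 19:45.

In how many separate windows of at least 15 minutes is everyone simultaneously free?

Carlos → UTC: 11:00–12:45, 15:00–15:45, 16:15–17:00.
Brynn → UTC: 08:00–09:45, 11:30–12:15, 14:15–15:00, 15:15–17:45.
Carlos ∩ Brynn: 11:30–12:15, 15:15–15:45, 16:15–17:00.
Windows ≥ 15 min: 11:30–12:15, 15:15–15:45, 16:15–17:00.
That's 3 windows.

3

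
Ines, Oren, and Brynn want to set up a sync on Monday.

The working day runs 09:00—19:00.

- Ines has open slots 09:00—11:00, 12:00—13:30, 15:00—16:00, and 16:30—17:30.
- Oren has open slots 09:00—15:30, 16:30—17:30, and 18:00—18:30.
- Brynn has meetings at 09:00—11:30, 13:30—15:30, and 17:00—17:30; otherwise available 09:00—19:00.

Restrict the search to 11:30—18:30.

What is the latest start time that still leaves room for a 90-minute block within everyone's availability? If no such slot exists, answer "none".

Brynn free within 09:00–19:00: 11:30–13:30, 15:30–17:00, 17:30–19:00.
Ines ∩ Oren: 09:00–11:00, 12:00–13:30, 15:00–15:30, 16:30–17:30.
Ines ∩ Oren ∩ Brynn: 12:00–13:30, 16:30–17:00.
Restricted to 11:30–18:30: 12:00–13:30, 16:30–17:00.
Windows ≥ 90 min: 12:00–13:30.
Latest start in the last window 12:00–13:30 is 13:30 − 90 min = 12:00.

12:00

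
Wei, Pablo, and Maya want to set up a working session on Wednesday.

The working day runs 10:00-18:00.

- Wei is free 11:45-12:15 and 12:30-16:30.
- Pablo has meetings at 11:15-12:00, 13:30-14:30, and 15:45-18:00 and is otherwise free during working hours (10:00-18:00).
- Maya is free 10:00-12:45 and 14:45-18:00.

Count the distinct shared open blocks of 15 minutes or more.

Pablo free within 10:00–18:00: 10:00–11:15, 12:00–13:30, 14:30–15:45.
Wei ∩ Pablo: 12:00–12:15, 12:30–13:30, 14:30–15:45.
Wei ∩ Pablo ∩ Maya: 12:00–12:15, 12:30–12:45, 14:45–15:45.
Windows ≥ 15 min: 12:00–12:15, 12:30–12:45, 14:45–15:45.
That's 3 windows.

3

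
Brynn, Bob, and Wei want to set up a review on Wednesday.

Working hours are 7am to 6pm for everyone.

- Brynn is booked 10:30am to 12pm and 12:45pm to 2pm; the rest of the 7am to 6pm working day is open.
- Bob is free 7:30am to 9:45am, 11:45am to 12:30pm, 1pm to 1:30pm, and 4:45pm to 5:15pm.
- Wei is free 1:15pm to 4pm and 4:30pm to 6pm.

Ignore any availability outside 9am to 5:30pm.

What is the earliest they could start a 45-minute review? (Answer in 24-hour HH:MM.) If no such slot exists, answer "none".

none

Brynn free within 07:00–18:00: 07:00–10:30, 12:00–12:45, 14:00–18:00.
Brynn ∩ Bob: 07:30–09:45, 12:00–12:30, 16:45–17:15.
Brynn ∩ Bob ∩ Wei: 16:45–17:15.
Restricted to 09:00–17:30: 16:45–17:15.
Windows ≥ 45 min: (none).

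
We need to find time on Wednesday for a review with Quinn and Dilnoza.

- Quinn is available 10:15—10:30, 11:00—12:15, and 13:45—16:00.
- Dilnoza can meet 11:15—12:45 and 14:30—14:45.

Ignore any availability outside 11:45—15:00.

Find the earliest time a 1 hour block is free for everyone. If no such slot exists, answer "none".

Quinn ∩ Dilnoza: 11:15–12:15, 14:30–14:45.
Restricted to 11:45–15:00: 11:45–12:15, 14:30–14:45.
Windows ≥ 60 min: (none).

none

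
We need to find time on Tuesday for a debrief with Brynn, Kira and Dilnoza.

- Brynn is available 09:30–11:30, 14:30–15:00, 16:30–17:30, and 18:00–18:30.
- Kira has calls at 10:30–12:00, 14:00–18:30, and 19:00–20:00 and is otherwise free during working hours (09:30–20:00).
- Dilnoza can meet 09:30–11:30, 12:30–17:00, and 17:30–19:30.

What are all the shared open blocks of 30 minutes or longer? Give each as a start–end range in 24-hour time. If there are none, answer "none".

09:30–10:30

Kira free within 09:30–20:00: 09:30–10:30, 12:00–14:00, 18:30–19:00.
Brynn ∩ Kira: 09:30–10:30.
Brynn ∩ Kira ∩ Dilnoza: 09:30–10:30.
Windows ≥ 30 min: 09:30–10:30.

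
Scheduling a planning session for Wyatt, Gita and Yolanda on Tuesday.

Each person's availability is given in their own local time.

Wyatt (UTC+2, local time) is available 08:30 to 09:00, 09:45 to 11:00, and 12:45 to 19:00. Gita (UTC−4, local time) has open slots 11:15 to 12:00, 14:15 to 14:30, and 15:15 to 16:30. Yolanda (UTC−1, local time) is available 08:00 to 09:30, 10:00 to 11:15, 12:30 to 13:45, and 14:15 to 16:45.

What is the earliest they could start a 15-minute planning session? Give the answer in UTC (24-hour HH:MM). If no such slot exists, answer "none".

15:15

Wyatt → UTC: 06:30–07:00, 07:45–09:00, 10:45–17:00.
Gita → UTC: 15:15–16:00, 18:15–18:30, 19:15–20:30.
Yolanda → UTC: 09:00–10:30, 11:00–12:15, 13:30–14:45, 15:15–17:45.
Wyatt ∩ Gita: 15:15–16:00.
Wyatt ∩ Gita ∩ Yolanda: 15:15–16:00.
Windows ≥ 15 min: 15:15–16:00.
Earliest such window starts at 15:15.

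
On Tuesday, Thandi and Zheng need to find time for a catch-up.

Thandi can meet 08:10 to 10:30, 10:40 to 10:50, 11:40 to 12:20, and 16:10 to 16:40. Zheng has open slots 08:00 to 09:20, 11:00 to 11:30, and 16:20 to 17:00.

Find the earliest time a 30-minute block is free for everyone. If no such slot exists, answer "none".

08:10

Thandi ∩ Zheng: 08:10–09:20, 16:20–16:40.
Windows ≥ 30 min: 08:10–09:20.
Earliest such window starts at 08:10.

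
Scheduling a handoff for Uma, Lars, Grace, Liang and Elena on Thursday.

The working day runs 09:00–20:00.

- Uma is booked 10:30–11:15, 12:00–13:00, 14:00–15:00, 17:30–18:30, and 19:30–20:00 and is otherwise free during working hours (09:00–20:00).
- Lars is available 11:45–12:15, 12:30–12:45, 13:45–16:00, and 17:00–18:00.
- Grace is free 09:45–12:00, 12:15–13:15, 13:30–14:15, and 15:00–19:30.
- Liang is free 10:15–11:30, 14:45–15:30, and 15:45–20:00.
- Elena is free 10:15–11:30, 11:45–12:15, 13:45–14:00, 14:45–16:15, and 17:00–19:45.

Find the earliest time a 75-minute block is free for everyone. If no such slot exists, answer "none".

Uma free within 09:00–20:00: 09:00–10:30, 11:15–12:00, 13:00–14:00, 15:00–17:30, 18:30–19:30.
Uma ∩ Lars: 11:45–12:00, 13:45–14:00, 15:00–16:00, 17:00–17:30.
Uma ∩ Lars ∩ Grace: 11:45–12:00, 13:45–14:00, 15:00–16:00, 17:00–17:30.
Uma ∩ Lars ∩ Grace ∩ Liang: 15:00–15:30, 15:45–16:00, 17:00–17:30.
Uma ∩ Lars ∩ Grace ∩ Liang ∩ Elena: 15:00–15:30, 15:45–16:00, 17:00–17:30.
Windows ≥ 75 min: (none).

none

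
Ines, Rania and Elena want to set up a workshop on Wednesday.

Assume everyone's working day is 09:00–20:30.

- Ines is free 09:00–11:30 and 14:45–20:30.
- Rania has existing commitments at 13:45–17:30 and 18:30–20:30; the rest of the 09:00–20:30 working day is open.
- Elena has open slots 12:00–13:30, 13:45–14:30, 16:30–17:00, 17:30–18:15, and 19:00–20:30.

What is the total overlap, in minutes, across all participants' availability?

45 minutes

Rania free within 09:00–20:30: 09:00–13:45, 17:30–18:30.
Ines ∩ Rania: 09:00–11:30, 17:30–18:30.
Ines ∩ Rania ∩ Elena: 17:30–18:15.
Total common minutes: 45.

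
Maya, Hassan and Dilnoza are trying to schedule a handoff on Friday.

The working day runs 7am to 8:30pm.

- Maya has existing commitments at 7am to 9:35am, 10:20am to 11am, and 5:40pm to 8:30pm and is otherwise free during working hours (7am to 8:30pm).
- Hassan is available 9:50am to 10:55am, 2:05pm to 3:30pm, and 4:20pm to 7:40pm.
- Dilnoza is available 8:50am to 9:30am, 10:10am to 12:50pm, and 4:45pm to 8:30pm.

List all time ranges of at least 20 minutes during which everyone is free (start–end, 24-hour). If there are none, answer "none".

16:45–17:40

Maya free within 07:00–20:30: 09:35–10:20, 11:00–17:40.
Maya ∩ Hassan: 09:50–10:20, 14:05–15:30, 16:20–17:40.
Maya ∩ Hassan ∩ Dilnoza: 10:10–10:20, 16:45–17:40.
Windows ≥ 20 min: 16:45–17:40.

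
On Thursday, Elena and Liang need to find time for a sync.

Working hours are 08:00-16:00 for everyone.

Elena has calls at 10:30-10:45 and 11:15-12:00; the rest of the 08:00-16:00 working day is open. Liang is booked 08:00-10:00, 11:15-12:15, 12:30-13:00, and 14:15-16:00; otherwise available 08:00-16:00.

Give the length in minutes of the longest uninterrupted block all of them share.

75 minutes

Elena free within 08:00–16:00: 08:00–10:30, 10:45–11:15, 12:00–16:00.
Liang free within 08:00–16:00: 10:00–11:15, 12:15–12:30, 13:00–14:15.
Elena ∩ Liang: 10:00–10:30, 10:45–11:15, 12:15–12:30, 13:00–14:15.
Common window lengths: 30, 30, 15, 75 min; longest is 75.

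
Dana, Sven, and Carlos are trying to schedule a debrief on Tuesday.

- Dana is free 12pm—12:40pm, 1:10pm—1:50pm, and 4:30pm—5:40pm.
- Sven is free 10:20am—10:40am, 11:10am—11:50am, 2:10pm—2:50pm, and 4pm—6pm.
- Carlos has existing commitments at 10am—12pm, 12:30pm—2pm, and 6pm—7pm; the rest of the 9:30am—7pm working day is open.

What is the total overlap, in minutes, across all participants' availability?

Carlos free within 09:30–19:00: 09:30–10:00, 12:00–12:30, 14:00–18:00.
Dana ∩ Sven: 16:30–17:40.
Dana ∩ Sven ∩ Carlos: 16:30–17:40.
Total common minutes: 70.

70 minutes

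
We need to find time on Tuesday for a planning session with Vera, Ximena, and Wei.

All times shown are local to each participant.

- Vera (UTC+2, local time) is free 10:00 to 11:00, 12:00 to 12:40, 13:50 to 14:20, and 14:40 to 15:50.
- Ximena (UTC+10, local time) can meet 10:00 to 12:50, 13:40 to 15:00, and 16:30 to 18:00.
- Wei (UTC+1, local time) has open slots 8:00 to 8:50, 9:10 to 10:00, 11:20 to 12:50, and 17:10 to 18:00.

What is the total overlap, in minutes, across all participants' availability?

Vera → UTC: 08:00–09:00, 10:00–10:40, 11:50–12:20, 12:40–13:50.
Ximena → UTC: 00:00–02:50, 03:40–05:00, 06:30–08:00.
Wei → UTC: 07:00–07:50, 08:10–09:00, 10:20–11:50, 16:10–17:00.
Vera ∩ Ximena: (none).
Vera ∩ Ximena ∩ Wei: (none).
Total common minutes: 0.

0 minutes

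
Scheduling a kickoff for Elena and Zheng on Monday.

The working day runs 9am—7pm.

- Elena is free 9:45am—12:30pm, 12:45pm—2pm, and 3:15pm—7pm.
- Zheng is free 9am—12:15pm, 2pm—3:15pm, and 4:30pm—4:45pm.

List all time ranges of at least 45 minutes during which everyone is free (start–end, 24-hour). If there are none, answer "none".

09:45–12:15

Elena ∩ Zheng: 09:45–12:15, 16:30–16:45.
Windows ≥ 45 min: 09:45–12:15.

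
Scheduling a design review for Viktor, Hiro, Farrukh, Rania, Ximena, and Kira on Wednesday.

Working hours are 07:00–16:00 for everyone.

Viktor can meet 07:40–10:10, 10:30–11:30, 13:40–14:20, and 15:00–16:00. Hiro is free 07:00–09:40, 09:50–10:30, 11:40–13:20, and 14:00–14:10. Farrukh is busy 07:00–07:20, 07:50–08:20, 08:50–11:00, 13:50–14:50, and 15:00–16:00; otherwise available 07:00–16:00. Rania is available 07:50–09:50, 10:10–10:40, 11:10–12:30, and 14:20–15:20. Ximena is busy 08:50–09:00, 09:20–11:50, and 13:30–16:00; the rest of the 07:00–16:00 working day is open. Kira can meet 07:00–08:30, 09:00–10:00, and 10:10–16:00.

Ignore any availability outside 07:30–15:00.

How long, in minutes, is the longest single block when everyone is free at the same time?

Farrukh free within 07:00–16:00: 07:20–07:50, 08:20–08:50, 11:00–13:50, 14:50–15:00.
Ximena free within 07:00–16:00: 07:00–08:50, 09:00–09:20, 11:50–13:30.
Viktor ∩ Hiro: 07:40–09:40, 09:50–10:10, 14:00–14:10.
Viktor ∩ Hiro ∩ Farrukh: 07:40–07:50, 08:20–08:50.
Viktor ∩ Hiro ∩ Farrukh ∩ Rania: 08:20–08:50.
Viktor ∩ Hiro ∩ Farrukh ∩ Rania ∩ Ximena: 08:20–08:50.
Viktor ∩ Hiro ∩ Farrukh ∩ Rania ∩ Ximena ∩ Kira: 08:20–08:30.
Restricted to 07:30–15:00: 08:20–08:30.
Single common window of 10 minutes.

10 minutes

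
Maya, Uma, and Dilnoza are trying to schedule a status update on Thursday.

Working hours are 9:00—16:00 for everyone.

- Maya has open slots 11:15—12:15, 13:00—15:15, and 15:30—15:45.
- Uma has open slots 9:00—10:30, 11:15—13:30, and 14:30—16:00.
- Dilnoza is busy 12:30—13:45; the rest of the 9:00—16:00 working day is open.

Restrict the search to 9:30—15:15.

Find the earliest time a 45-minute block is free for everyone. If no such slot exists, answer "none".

11:15

Dilnoza free within 09:00–16:00: 09:00–12:30, 13:45–16:00.
Maya ∩ Uma: 11:15–12:15, 13:00–13:30, 14:30–15:15, 15:30–15:45.
Maya ∩ Uma ∩ Dilnoza: 11:15–12:15, 14:30–15:15, 15:30–15:45.
Restricted to 09:30–15:15: 11:15–12:15, 14:30–15:15.
Windows ≥ 45 min: 11:15–12:15, 14:30–15:15.
Earliest such window starts at 11:15.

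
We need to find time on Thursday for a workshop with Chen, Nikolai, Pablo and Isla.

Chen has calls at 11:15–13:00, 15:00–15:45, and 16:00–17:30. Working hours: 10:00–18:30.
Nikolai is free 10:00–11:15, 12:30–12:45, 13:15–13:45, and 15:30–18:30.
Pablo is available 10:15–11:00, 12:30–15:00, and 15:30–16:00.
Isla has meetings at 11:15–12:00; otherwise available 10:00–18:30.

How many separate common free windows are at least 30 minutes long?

2

Chen free within 10:00–18:30: 10:00–11:15, 13:00–15:00, 15:45–16:00, 17:30–18:30.
Isla free within 10:00–18:30: 10:00–11:15, 12:00–18:30.
Chen ∩ Nikolai: 10:00–11:15, 13:15–13:45, 15:45–16:00, 17:30–18:30.
Chen ∩ Nikolai ∩ Pablo: 10:15–11:00, 13:15–13:45, 15:45–16:00.
Chen ∩ Nikolai ∩ Pablo ∩ Isla: 10:15–11:00, 13:15–13:45, 15:45–16:00.
Windows ≥ 30 min: 10:15–11:00, 13:15–13:45.
That's 2 windows.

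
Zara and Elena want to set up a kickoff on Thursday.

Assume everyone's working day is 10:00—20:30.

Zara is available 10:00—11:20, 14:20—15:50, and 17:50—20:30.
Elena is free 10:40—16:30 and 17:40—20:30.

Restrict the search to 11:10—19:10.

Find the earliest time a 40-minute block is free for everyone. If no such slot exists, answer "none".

14:20

Zara ∩ Elena: 10:40–11:20, 14:20–15:50, 17:50–20:30.
Restricted to 11:10–19:10: 11:10–11:20, 14:20–15:50, 17:50–19:10.
Windows ≥ 40 min: 14:20–15:50, 17:50–19:10.
Earliest such window starts at 14:20.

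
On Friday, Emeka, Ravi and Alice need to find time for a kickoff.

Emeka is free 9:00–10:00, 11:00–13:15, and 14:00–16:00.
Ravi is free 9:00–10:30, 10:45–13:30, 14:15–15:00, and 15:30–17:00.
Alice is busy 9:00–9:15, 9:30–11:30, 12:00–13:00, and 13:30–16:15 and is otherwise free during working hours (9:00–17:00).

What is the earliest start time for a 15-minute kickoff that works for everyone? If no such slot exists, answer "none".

09:15

Alice free within 09:00–17:00: 09:15–09:30, 11:30–12:00, 13:00–13:30, 16:15–17:00.
Emeka ∩ Ravi: 09:00–10:00, 11:00–13:15, 14:15–15:00, 15:30–16:00.
Emeka ∩ Ravi ∩ Alice: 09:15–09:30, 11:30–12:00, 13:00–13:15.
Windows ≥ 15 min: 09:15–09:30, 11:30–12:00, 13:00–13:15.
Earliest such window starts at 09:15.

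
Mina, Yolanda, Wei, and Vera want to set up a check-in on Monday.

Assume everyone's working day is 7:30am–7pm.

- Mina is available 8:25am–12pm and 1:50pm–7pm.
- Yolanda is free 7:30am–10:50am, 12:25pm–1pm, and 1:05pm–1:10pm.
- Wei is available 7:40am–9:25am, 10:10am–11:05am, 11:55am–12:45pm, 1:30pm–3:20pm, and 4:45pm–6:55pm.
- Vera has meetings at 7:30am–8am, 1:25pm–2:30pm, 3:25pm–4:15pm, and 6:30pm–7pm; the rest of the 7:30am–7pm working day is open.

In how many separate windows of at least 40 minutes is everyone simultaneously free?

Vera free within 07:30–19:00: 08:00–13:25, 14:30–15:25, 16:15–18:30.
Mina ∩ Yolanda: 08:25–10:50.
Mina ∩ Yolanda ∩ Wei: 08:25–09:25, 10:10–10:50.
Mina ∩ Yolanda ∩ Wei ∩ Vera: 08:25–09:25, 10:10–10:50.
Windows ≥ 40 min: 08:25–09:25, 10:10–10:50.
That's 2 windows.

2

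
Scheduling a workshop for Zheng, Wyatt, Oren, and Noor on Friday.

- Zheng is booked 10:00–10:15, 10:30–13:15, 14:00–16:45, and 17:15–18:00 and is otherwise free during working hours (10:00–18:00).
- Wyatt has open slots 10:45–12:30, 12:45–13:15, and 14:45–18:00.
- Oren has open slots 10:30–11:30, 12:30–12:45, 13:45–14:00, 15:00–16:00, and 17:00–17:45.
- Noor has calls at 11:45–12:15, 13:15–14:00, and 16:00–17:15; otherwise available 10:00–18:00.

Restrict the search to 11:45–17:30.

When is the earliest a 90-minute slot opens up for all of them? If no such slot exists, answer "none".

Zheng free within 10:00–18:00: 10:15–10:30, 13:15–14:00, 16:45–17:15.
Noor free within 10:00–18:00: 10:00–11:45, 12:15–13:15, 14:00–16:00, 17:15–18:00.
Zheng ∩ Wyatt: 16:45–17:15.
Zheng ∩ Wyatt ∩ Oren: 17:00–17:15.
Zheng ∩ Wyatt ∩ Oren ∩ Noor: (none).
Restricted to 11:45–17:30: (none).
Windows ≥ 90 min: (none).

none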